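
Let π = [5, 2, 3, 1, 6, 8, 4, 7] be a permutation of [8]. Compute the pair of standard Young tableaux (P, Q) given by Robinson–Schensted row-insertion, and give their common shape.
P = [1, 3, 4, 7] / [2, 6, 8] / [5];  Q = [1, 3, 5, 6] / [2, 7, 8] / [4];  common shape = (4, 3, 1)

Row-insert the values π_1, π_2, … into P one at a time, bumping the leftmost entry strictly greater than the inserted value down to the next row. The recording tableau Q records, in position (i, j), the step at which that cell was added to P.
  Insert 5 (step 1): P = [5];  Q = [1]
  Insert 2 (step 2): P = [2] / [5];  Q = [1] / [2]
  Insert 3 (step 3): P = [2, 3] / [5];  Q = [1, 3] / [2]
  Insert 1 (step 4): P = [1, 3] / [2] / [5];  Q = [1, 3] / [2] / [4]
  Insert 6 (step 5): P = [1, 3, 6] / [2] / [5];  Q = [1, 3, 5] / [2] / [4]
  Insert 8 (step 6): P = [1, 3, 6, 8] / [2] / [5];  Q = [1, 3, 5, 6] / [2] / [4]
  Insert 4 (step 7): P = [1, 3, 4, 8] / [2, 6] / [5];  Q = [1, 3, 5, 6] / [2, 7] / [4]
  Insert 7 (step 8): P = [1, 3, 4, 7] / [2, 6, 8] / [5];  Q = [1, 3, 5, 6] / [2, 7, 8] / [4]
Final shape: (4, 3, 1).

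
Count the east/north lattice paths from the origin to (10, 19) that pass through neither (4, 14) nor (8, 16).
Number of paths = 11720580

Inclusion–exclusion. Total paths: C(29, 10) = 20030010. Through P₁: C(18, 4)·C(11, 6) = 1413720. Through P₂: C(24, 8)·C(5, 2) = 7354710. Since P₁ is strictly southwest of P₂, a monotone path through both must visit P₁ then P₂; paths through both = C(18, 4)·C(6, 4)·C(5, 2) = 459000. Avoid both = 20030010 − 1413720 − 7354710 + 459000 = 11720580.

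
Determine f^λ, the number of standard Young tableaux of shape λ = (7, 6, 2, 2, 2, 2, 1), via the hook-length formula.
# SYT of shape (7, 6, 2, 2, 2, 2, 1) = 1063574400

Hook-length formula: f^λ = n! / Π hook(c), product over all cells c of the Young diagram. For λ = (7, 6, 2, 2, 2, 2, 1), n = 22 boxes. Hook lengths by row (left-to-right, top-to-bottom): [13, 11, 6, 5, 4, 3, 1]; [11, 9, 4, 3, 2, 1]; [6, 4]; [5, 3]; [4, 2]; [3, 1]; [1]. Product of hooks = 1056814387200. So f^λ = 22! / 1056814387200 = 1124000727777607680000 / 1056814387200 = 1063574400.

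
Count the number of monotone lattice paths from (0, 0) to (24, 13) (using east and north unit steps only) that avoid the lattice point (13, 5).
Number of paths = 2914880724

Total paths from (0, 0) to (24, 13): C(37, 24) = 3562467300. Paths through (13, 5): (paths (0, 0) → (13, 5)) × (paths (13, 5) → (24, 13)) = C(18, 13) · C(19, 11) = 8568 · 75582 = 647586576. Avoidance count = 3562467300 − 647586576 = 2914880724.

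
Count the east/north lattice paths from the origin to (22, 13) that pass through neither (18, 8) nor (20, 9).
Number of paths = 1199568450

Inclusion–exclusion. Total paths: C(35, 22) = 1476337800. Through P₁: C(26, 18)·C(9, 4) = 196846650. Through P₂: C(29, 20)·C(6, 2) = 150225075. Since P₁ is strictly southwest of P₂, a monotone path through both must visit P₁ then P₂; paths through both = C(26, 18)·C(3, 2)·C(6, 2) = 70302375. Avoid both = 1476337800 − 196846650 − 150225075 + 70302375 = 1199568450.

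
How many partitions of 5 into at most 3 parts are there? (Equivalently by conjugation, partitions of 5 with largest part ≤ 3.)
p(5, parts ≤ 3) = 5

Partitions of 5 with all parts ≤ 3: 3+2, 3+1+1, 2+2+1, 2+1+1+1, 1+1+1+1+1. Count = 5.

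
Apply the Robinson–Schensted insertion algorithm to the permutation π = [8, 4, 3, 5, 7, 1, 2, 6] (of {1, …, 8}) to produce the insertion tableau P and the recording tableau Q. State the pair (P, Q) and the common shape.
P = [1, 2, 6] / [3, 5, 7] / [4] / [8];  Q = [1, 4, 5] / [2, 7, 8] / [3] / [6];  common shape = (3, 3, 1, 1)

Row-insert the values π_1, π_2, … into P one at a time, bumping the leftmost entry strictly greater than the inserted value down to the next row. The recording tableau Q records, in position (i, j), the step at which that cell was added to P.
  Insert 8 (step 1): P = [8];  Q = [1]
  Insert 4 (step 2): P = [4] / [8];  Q = [1] / [2]
  Insert 3 (step 3): P = [3] / [4] / [8];  Q = [1] / [2] / [3]
  Insert 5 (step 4): P = [3, 5] / [4] / [8];  Q = [1, 4] / [2] / [3]
  Insert 7 (step 5): P = [3, 5, 7] / [4] / [8];  Q = [1, 4, 5] / [2] / [3]
  Insert 1 (step 6): P = [1, 5, 7] / [3] / [4] / [8];  Q = [1, 4, 5] / [2] / [3] / [6]
  Insert 2 (step 7): P = [1, 2, 7] / [3, 5] / [4] / [8];  Q = [1, 4, 5] / [2, 7] / [3] / [6]
  Insert 6 (step 8): P = [1, 2, 6] / [3, 5, 7] / [4] / [8];  Q = [1, 4, 5] / [2, 7, 8] / [3] / [6]
Final shape: (3, 3, 1, 1).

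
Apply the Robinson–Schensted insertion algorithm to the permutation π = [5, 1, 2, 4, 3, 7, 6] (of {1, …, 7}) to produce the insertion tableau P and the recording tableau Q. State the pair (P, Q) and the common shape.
P = [1, 2, 3, 6] / [4, 7] / [5];  Q = [1, 3, 4, 6] / [2, 7] / [5];  common shape = (4, 2, 1)

Row-insert the values π_1, π_2, … into P one at a time, bumping the leftmost entry strictly greater than the inserted value down to the next row. The recording tableau Q records, in position (i, j), the step at which that cell was added to P.
  Insert 5 (step 1): P = [5];  Q = [1]
  Insert 1 (step 2): P = [1] / [5];  Q = [1] / [2]
  Insert 2 (step 3): P = [1, 2] / [5];  Q = [1, 3] / [2]
  Insert 4 (step 4): P = [1, 2, 4] / [5];  Q = [1, 3, 4] / [2]
  Insert 3 (step 5): P = [1, 2, 3] / [4] / [5];  Q = [1, 3, 4] / [2] / [5]
  Insert 7 (step 6): P = [1, 2, 3, 7] / [4] / [5];  Q = [1, 3, 4, 6] / [2] / [5]
  Insert 6 (step 7): P = [1, 2, 3, 6] / [4, 7] / [5];  Q = [1, 3, 4, 6] / [2, 7] / [5]
Final shape: (4, 2, 1).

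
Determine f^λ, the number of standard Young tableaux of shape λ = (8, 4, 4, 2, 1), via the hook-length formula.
# SYT of shape (8, 4, 4, 2, 1) = 24942060

Hook-length formula: f^λ = n! / Π hook(c), product over all cells c of the Young diagram. For λ = (8, 4, 4, 2, 1), n = 19 boxes. Hook lengths by row (left-to-right, top-to-bottom): [12, 10, 8, 7, 4, 3, 2, 1]; [7, 5, 3, 2]; [6, 4, 2, 1]; [3, 1]; [1]. Product of hooks = 4877107200. So f^λ = 19! / 4877107200 = 121645100408832000 / 4877107200 = 24942060.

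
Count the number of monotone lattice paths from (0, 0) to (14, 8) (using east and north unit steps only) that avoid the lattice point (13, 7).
Number of paths = 164730

Total paths from (0, 0) to (14, 8): C(22, 14) = 319770. Paths through (13, 7): (paths (0, 0) → (13, 7)) × (paths (13, 7) → (14, 8)) = C(20, 13) · C(2, 1) = 77520 · 2 = 155040. Avoidance count = 319770 − 155040 = 164730.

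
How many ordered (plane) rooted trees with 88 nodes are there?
C_87 = 16435314834665426797069144960762886143367590394940

These ordered rooted trees are counted by the Catalan number C_n = (1/(n + 1)) · C(2n, n). For n = 87: C_87 = (1/88) · C(174, 87) = 1446307705450557558142084756547133980616347954754720/88 = 16435314834665426797069144960762886143367590394940.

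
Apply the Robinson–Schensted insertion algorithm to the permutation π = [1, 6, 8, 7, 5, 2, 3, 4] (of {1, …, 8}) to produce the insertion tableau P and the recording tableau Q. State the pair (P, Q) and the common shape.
P = [1, 2, 3, 4] / [5, 7] / [6] / [8];  Q = [1, 2, 3, 8] / [4, 7] / [5] / [6];  common shape = (4, 2, 1, 1)

Row-insert the values π_1, π_2, … into P one at a time, bumping the leftmost entry strictly greater than the inserted value down to the next row. The recording tableau Q records, in position (i, j), the step at which that cell was added to P.
  Insert 1 (step 1): P = [1];  Q = [1]
  Insert 6 (step 2): P = [1, 6];  Q = [1, 2]
  Insert 8 (step 3): P = [1, 6, 8];  Q = [1, 2, 3]
  Insert 7 (step 4): P = [1, 6, 7] / [8];  Q = [1, 2, 3] / [4]
  Insert 5 (step 5): P = [1, 5, 7] / [6] / [8];  Q = [1, 2, 3] / [4] / [5]
  Insert 2 (step 6): P = [1, 2, 7] / [5] / [6] / [8];  Q = [1, 2, 3] / [4] / [5] / [6]
  Insert 3 (step 7): P = [1, 2, 3] / [5, 7] / [6] / [8];  Q = [1, 2, 3] / [4, 7] / [5] / [6]
  Insert 4 (step 8): P = [1, 2, 3, 4] / [5, 7] / [6] / [8];  Q = [1, 2, 3, 8] / [4, 7] / [5] / [6]
Final shape: (4, 2, 1, 1).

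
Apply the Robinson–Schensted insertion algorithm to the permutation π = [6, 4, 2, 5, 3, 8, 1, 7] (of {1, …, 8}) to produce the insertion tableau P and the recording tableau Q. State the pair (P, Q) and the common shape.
P = [1, 3, 7] / [2, 5, 8] / [4] / [6];  Q = [1, 4, 6] / [2, 5, 8] / [3] / [7];  common shape = (3, 3, 1, 1)

Row-insert the values π_1, π_2, … into P one at a time, bumping the leftmost entry strictly greater than the inserted value down to the next row. The recording tableau Q records, in position (i, j), the step at which that cell was added to P.
  Insert 6 (step 1): P = [6];  Q = [1]
  Insert 4 (step 2): P = [4] / [6];  Q = [1] / [2]
  Insert 2 (step 3): P = [2] / [4] / [6];  Q = [1] / [2] / [3]
  Insert 5 (step 4): P = [2, 5] / [4] / [6];  Q = [1, 4] / [2] / [3]
  Insert 3 (step 5): P = [2, 3] / [4, 5] / [6];  Q = [1, 4] / [2, 5] / [3]
  Insert 8 (step 6): P = [2, 3, 8] / [4, 5] / [6];  Q = [1, 4, 6] / [2, 5] / [3]
  Insert 1 (step 7): P = [1, 3, 8] / [2, 5] / [4] / [6];  Q = [1, 4, 6] / [2, 5] / [3] / [7]
  Insert 7 (step 8): P = [1, 3, 7] / [2, 5, 8] / [4] / [6];  Q = [1, 4, 6] / [2, 5, 8] / [3] / [7]
Final shape: (3, 3, 1, 1).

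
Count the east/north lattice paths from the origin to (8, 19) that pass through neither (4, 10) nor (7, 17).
Number of paths = 826408

Inclusion–exclusion. Total paths: C(27, 8) = 2220075. Through P₁: C(14, 4)·C(13, 4) = 715715. Through P₂: C(24, 7)·C(3, 1) = 1038312. Since P₁ is strictly southwest of P₂, a monotone path through both must visit P₁ then P₂; paths through both = C(14, 4)·C(10, 3)·C(3, 1) = 360360. Avoid both = 2220075 − 715715 − 1038312 + 360360 = 826408.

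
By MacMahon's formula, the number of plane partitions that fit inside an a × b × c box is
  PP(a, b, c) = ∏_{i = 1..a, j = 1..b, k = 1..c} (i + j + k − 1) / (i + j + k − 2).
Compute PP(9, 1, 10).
PP(9, 1, 10) = 92378

Evaluate the triple product over i = 1..9, j = 1..1, k = 1..10. The factors are (2/1) · (3/2) · (4/3) · (5/4) · (6/5) · (7/6) · (8/7) · (9/8) · … (90 factors total). The numerators and denominators telescope so the product is an integer; carrying out the multiplication exactly gives PP(9, 1, 10) = 92378.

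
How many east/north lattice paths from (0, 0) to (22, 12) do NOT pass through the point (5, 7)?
Number of paths = 527497512

Total paths from (0, 0) to (22, 12): C(34, 22) = 548354040. Paths through (5, 7): (paths (0, 0) → (5, 7)) × (paths (5, 7) → (22, 12)) = C(12, 5) · C(22, 17) = 792 · 26334 = 20856528. Avoidance count = 548354040 − 20856528 = 527497512.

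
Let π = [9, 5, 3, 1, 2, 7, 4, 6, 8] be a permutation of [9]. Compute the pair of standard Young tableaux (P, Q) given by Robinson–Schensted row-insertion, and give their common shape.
P = [1, 2, 4, 6, 8] / [3, 7] / [5] / [9];  Q = [1, 5, 6, 8, 9] / [2, 7] / [3] / [4];  common shape = (5, 2, 1, 1)

Row-insert the values π_1, π_2, … into P one at a time, bumping the leftmost entry strictly greater than the inserted value down to the next row. The recording tableau Q records, in position (i, j), the step at which that cell was added to P.
  Insert 9 (step 1): P = [9];  Q = [1]
  Insert 5 (step 2): P = [5] / [9];  Q = [1] / [2]
  Insert 3 (step 3): P = [3] / [5] / [9];  Q = [1] / [2] / [3]
  Insert 1 (step 4): P = [1] / [3] / [5] / [9];  Q = [1] / [2] / [3] / [4]
  Insert 2 (step 5): P = [1, 2] / [3] / [5] / [9];  Q = [1, 5] / [2] / [3] / [4]
  Insert 7 (step 6): P = [1, 2, 7] / [3] / [5] / [9];  Q = [1, 5, 6] / [2] / [3] / [4]
  Insert 4 (step 7): P = [1, 2, 4] / [3, 7] / [5] / [9];  Q = [1, 5, 6] / [2, 7] / [3] / [4]
  Insert 6 (step 8): P = [1, 2, 4, 6] / [3, 7] / [5] / [9];  Q = [1, 5, 6, 8] / [2, 7] / [3] / [4]
  Insert 8 (step 9): P = [1, 2, 4, 6, 8] / [3, 7] / [5] / [9];  Q = [1, 5, 6, 8, 9] / [2, 7] / [3] / [4]
Final shape: (5, 2, 1, 1).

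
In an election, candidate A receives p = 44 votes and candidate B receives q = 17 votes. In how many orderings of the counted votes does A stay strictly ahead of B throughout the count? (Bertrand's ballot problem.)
Strict-lead orderings = 237613302827775

Total orderings of the 61 votes with 44 for A: C(61, 44) = 536830054536825. By the Bertrand ballot formula (Cycle Lemma / reflection principle), the number of orderings in which A is strictly ahead of B throughout is (p − q)/(p + q) · C(p + q, p) = (44 − 17)/(44 + 17) · 536830054536825 = 237613302827775.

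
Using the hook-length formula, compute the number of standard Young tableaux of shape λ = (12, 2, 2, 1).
# SYT of shape (12, 2, 2, 1) = 20944

Hook-length formula: f^λ = n! / Π hook(c), product over all cells c of the Young diagram. For λ = (12, 2, 2, 1), n = 17 boxes. Hook lengths by row (left-to-right, top-to-bottom): [15, 13, 10, 9, 8, 7, 6, 5, 4, 3, 2, 1]; [4, 2]; [3, 1]; [1]. Product of hooks = 16982784000. So f^λ = 17! / 16982784000 = 355687428096000 / 16982784000 = 20944.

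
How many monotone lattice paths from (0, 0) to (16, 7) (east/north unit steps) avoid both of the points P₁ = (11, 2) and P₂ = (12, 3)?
Number of paths = 204571

Inclusion–exclusion. Total paths: C(23, 16) = 245157. Through P₁: C(13, 11)·C(10, 5) = 19656. Through P₂: C(15, 12)·C(8, 4) = 31850. Since P₁ is strictly southwest of P₂, a monotone path through both must visit P₁ then P₂; paths through both = C(13, 11)·C(2, 1)·C(8, 4) = 10920. Avoid both = 245157 − 19656 − 31850 + 10920 = 204571.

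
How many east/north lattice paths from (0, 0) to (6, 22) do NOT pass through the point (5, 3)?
Number of paths = 375620

Total paths from (0, 0) to (6, 22): C(28, 6) = 376740. Paths through (5, 3): (paths (0, 0) → (5, 3)) × (paths (5, 3) → (6, 22)) = C(8, 5) · C(20, 1) = 56 · 20 = 1120. Avoidance count = 376740 − 1120 = 375620.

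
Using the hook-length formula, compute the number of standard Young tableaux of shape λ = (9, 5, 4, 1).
# SYT of shape (9, 5, 4, 1) = 7759752

Hook-length formula: f^λ = n! / Π hook(c), product over all cells c of the Young diagram. For λ = (9, 5, 4, 1), n = 19 boxes. Hook lengths by row (left-to-right, top-to-bottom): [12, 10, 9, 8, 6, 4, 3, 2, 1]; [7, 5, 4, 3, 1]; [5, 3, 2, 1]; [1]. Product of hooks = 15676416000. So f^λ = 19! / 15676416000 = 121645100408832000 / 15676416000 = 7759752.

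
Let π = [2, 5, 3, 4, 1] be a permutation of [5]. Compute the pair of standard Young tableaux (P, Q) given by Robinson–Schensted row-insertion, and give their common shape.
P = [1, 3, 4] / [2] / [5];  Q = [1, 2, 4] / [3] / [5];  common shape = (3, 1, 1)

Row-insert the values π_1, π_2, … into P one at a time, bumping the leftmost entry strictly greater than the inserted value down to the next row. The recording tableau Q records, in position (i, j), the step at which that cell was added to P.
  Insert 2 (step 1): P = [2];  Q = [1]
  Insert 5 (step 2): P = [2, 5];  Q = [1, 2]
  Insert 3 (step 3): P = [2, 3] / [5];  Q = [1, 2] / [3]
  Insert 4 (step 4): P = [2, 3, 4] / [5];  Q = [1, 2, 4] / [3]
  Insert 1 (step 5): P = [1, 3, 4] / [2] / [5];  Q = [1, 2, 4] / [3] / [5]
Final shape: (3, 1, 1).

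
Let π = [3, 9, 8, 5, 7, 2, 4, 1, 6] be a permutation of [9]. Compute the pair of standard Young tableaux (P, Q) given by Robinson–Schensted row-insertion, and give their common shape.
P = [1, 4, 6] / [2, 5, 7] / [3] / [8] / [9];  Q = [1, 2, 5] / [3, 7, 9] / [4] / [6] / [8];  common shape = (3, 3, 1, 1, 1)

Row-insert the values π_1, π_2, … into P one at a time, bumping the leftmost entry strictly greater than the inserted value down to the next row. The recording tableau Q records, in position (i, j), the step at which that cell was added to P.
  Insert 3 (step 1): P = [3];  Q = [1]
  Insert 9 (step 2): P = [3, 9];  Q = [1, 2]
  Insert 8 (step 3): P = [3, 8] / [9];  Q = [1, 2] / [3]
  Insert 5 (step 4): P = [3, 5] / [8] / [9];  Q = [1, 2] / [3] / [4]
  Insert 7 (step 5): P = [3, 5, 7] / [8] / [9];  Q = [1, 2, 5] / [3] / [4]
  Insert 2 (step 6): P = [2, 5, 7] / [3] / [8] / [9];  Q = [1, 2, 5] / [3] / [4] / [6]
  Insert 4 (step 7): P = [2, 4, 7] / [3, 5] / [8] / [9];  Q = [1, 2, 5] / [3, 7] / [4] / [6]
  Insert 1 (step 8): P = [1, 4, 7] / [2, 5] / [3] / [8] / [9];  Q = [1, 2, 5] / [3, 7] / [4] / [6] / [8]
  Insert 6 (step 9): P = [1, 4, 6] / [2, 5, 7] / [3] / [8] / [9];  Q = [1, 2, 5] / [3, 7, 9] / [4] / [6] / [8]
Final shape: (3, 3, 1, 1, 1).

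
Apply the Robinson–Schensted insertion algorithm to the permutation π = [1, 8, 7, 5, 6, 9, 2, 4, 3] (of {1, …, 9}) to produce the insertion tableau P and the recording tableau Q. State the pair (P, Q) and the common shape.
P = [1, 2, 3, 9] / [4, 6] / [5] / [7] / [8];  Q = [1, 2, 5, 6] / [3, 8] / [4] / [7] / [9];  common shape = (4, 2, 1, 1, 1)

Row-insert the values π_1, π_2, … into P one at a time, bumping the leftmost entry strictly greater than the inserted value down to the next row. The recording tableau Q records, in position (i, j), the step at which that cell was added to P.
  Insert 1 (step 1): P = [1];  Q = [1]
  Insert 8 (step 2): P = [1, 8];  Q = [1, 2]
  Insert 7 (step 3): P = [1, 7] / [8];  Q = [1, 2] / [3]
  Insert 5 (step 4): P = [1, 5] / [7] / [8];  Q = [1, 2] / [3] / [4]
  Insert 6 (step 5): P = [1, 5, 6] / [7] / [8];  Q = [1, 2, 5] / [3] / [4]
  Insert 9 (step 6): P = [1, 5, 6, 9] / [7] / [8];  Q = [1, 2, 5, 6] / [3] / [4]
  Insert 2 (step 7): P = [1, 2, 6, 9] / [5] / [7] / [8];  Q = [1, 2, 5, 6] / [3] / [4] / [7]
  Insert 4 (step 8): P = [1, 2, 4, 9] / [5, 6] / [7] / [8];  Q = [1, 2, 5, 6] / [3, 8] / [4] / [7]
  Insert 3 (step 9): P = [1, 2, 3, 9] / [4, 6] / [5] / [7] / [8];  Q = [1, 2, 5, 6] / [3, 8] / [4] / [7] / [9]
Final shape: (4, 2, 1, 1, 1).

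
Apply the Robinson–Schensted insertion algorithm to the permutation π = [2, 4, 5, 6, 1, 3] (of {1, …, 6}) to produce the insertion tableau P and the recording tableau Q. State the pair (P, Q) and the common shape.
P = [1, 3, 5, 6] / [2, 4];  Q = [1, 2, 3, 4] / [5, 6];  common shape = (4, 2)

Row-insert the values π_1, π_2, … into P one at a time, bumping the leftmost entry strictly greater than the inserted value down to the next row. The recording tableau Q records, in position (i, j), the step at which that cell was added to P.
  Insert 2 (step 1): P = [2];  Q = [1]
  Insert 4 (step 2): P = [2, 4];  Q = [1, 2]
  Insert 5 (step 3): P = [2, 4, 5];  Q = [1, 2, 3]
  Insert 6 (step 4): P = [2, 4, 5, 6];  Q = [1, 2, 3, 4]
  Insert 1 (step 5): P = [1, 4, 5, 6] / [2];  Q = [1, 2, 3, 4] / [5]
  Insert 3 (step 6): P = [1, 3, 5, 6] / [2, 4];  Q = [1, 2, 3, 4] / [5, 6]
Final shape: (4, 2).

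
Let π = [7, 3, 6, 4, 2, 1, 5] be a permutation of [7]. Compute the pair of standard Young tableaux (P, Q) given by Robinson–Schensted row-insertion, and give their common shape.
P = [1, 4, 5] / [2] / [3] / [6] / [7];  Q = [1, 3, 7] / [2] / [4] / [5] / [6];  common shape = (3, 1, 1, 1, 1)

Row-insert the values π_1, π_2, … into P one at a time, bumping the leftmost entry strictly greater than the inserted value down to the next row. The recording tableau Q records, in position (i, j), the step at which that cell was added to P.
  Insert 7 (step 1): P = [7];  Q = [1]
  Insert 3 (step 2): P = [3] / [7];  Q = [1] / [2]
  Insert 6 (step 3): P = [3, 6] / [7];  Q = [1, 3] / [2]
  Insert 4 (step 4): P = [3, 4] / [6] / [7];  Q = [1, 3] / [2] / [4]
  Insert 2 (step 5): P = [2, 4] / [3] / [6] / [7];  Q = [1, 3] / [2] / [4] / [5]
  Insert 1 (step 6): P = [1, 4] / [2] / [3] / [6] / [7];  Q = [1, 3] / [2] / [4] / [5] / [6]
  Insert 5 (step 7): P = [1, 4, 5] / [2] / [3] / [6] / [7];  Q = [1, 3, 7] / [2] / [4] / [5] / [6]
Final shape: (3, 1, 1, 1, 1).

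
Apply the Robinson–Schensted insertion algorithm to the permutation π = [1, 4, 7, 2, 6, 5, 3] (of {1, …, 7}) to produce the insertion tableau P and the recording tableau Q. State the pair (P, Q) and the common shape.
P = [1, 2, 3] / [4, 5] / [6] / [7];  Q = [1, 2, 3] / [4, 5] / [6] / [7];  common shape = (3, 2, 1, 1)

Row-insert the values π_1, π_2, … into P one at a time, bumping the leftmost entry strictly greater than the inserted value down to the next row. The recording tableau Q records, in position (i, j), the step at which that cell was added to P.
  Insert 1 (step 1): P = [1];  Q = [1]
  Insert 4 (step 2): P = [1, 4];  Q = [1, 2]
  Insert 7 (step 3): P = [1, 4, 7];  Q = [1, 2, 3]
  Insert 2 (step 4): P = [1, 2, 7] / [4];  Q = [1, 2, 3] / [4]
  Insert 6 (step 5): P = [1, 2, 6] / [4, 7];  Q = [1, 2, 3] / [4, 5]
  Insert 5 (step 6): P = [1, 2, 5] / [4, 6] / [7];  Q = [1, 2, 3] / [4, 5] / [6]
  Insert 3 (step 7): P = [1, 2, 3] / [4, 5] / [6] / [7];  Q = [1, 2, 3] / [4, 5] / [6] / [7]
Final shape: (3, 2, 1, 1).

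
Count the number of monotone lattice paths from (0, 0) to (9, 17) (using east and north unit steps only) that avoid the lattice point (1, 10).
Number of paths = 3053765

Total paths from (0, 0) to (9, 17): C(26, 9) = 3124550. Paths through (1, 10): (paths (0, 0) → (1, 10)) × (paths (1, 10) → (9, 17)) = C(11, 1) · C(15, 8) = 11 · 6435 = 70785. Avoidance count = 3124550 − 70785 = 3053765.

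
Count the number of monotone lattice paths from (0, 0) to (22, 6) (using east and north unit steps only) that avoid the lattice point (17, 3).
Number of paths = 312900

Total paths from (0, 0) to (22, 6): C(28, 22) = 376740. Paths through (17, 3): (paths (0, 0) → (17, 3)) × (paths (17, 3) → (22, 6)) = C(20, 17) · C(8, 5) = 1140 · 56 = 63840. Avoidance count = 376740 − 63840 = 312900.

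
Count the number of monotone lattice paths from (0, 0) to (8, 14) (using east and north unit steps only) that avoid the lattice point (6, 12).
Number of paths = 208386

Total paths from (0, 0) to (8, 14): C(22, 8) = 319770. Paths through (6, 12): (paths (0, 0) → (6, 12)) × (paths (6, 12) → (8, 14)) = C(18, 6) · C(4, 2) = 18564 · 6 = 111384. Avoidance count = 319770 − 111384 = 208386.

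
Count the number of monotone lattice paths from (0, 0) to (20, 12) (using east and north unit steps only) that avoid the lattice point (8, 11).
Number of paths = 224810274

Total paths from (0, 0) to (20, 12): C(32, 20) = 225792840. Paths through (8, 11): (paths (0, 0) → (8, 11)) × (paths (8, 11) → (20, 12)) = C(19, 8) · C(13, 12) = 75582 · 13 = 982566. Avoidance count = 225792840 − 982566 = 224810274.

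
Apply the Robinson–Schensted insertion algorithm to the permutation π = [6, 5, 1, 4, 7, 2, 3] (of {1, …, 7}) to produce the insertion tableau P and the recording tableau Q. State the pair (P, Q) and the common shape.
P = [1, 2, 3] / [4, 7] / [5] / [6];  Q = [1, 4, 5] / [2, 7] / [3] / [6];  common shape = (3, 2, 1, 1)

Row-insert the values π_1, π_2, … into P one at a time, bumping the leftmost entry strictly greater than the inserted value down to the next row. The recording tableau Q records, in position (i, j), the step at which that cell was added to P.
  Insert 6 (step 1): P = [6];  Q = [1]
  Insert 5 (step 2): P = [5] / [6];  Q = [1] / [2]
  Insert 1 (step 3): P = [1] / [5] / [6];  Q = [1] / [2] / [3]
  Insert 4 (step 4): P = [1, 4] / [5] / [6];  Q = [1, 4] / [2] / [3]
  Insert 7 (step 5): P = [1, 4, 7] / [5] / [6];  Q = [1, 4, 5] / [2] / [3]
  Insert 2 (step 6): P = [1, 2, 7] / [4] / [5] / [6];  Q = [1, 4, 5] / [2] / [3] / [6]
  Insert 3 (step 7): P = [1, 2, 3] / [4, 7] / [5] / [6];  Q = [1, 4, 5] / [2, 7] / [3] / [6]
Final shape: (3, 2, 1, 1).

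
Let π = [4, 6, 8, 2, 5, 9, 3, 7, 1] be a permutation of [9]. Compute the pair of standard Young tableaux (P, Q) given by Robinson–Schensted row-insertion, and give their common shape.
P = [1, 3, 7, 9] / [2, 5, 8] / [4] / [6];  Q = [1, 2, 3, 6] / [4, 5, 8] / [7] / [9];  common shape = (4, 3, 1, 1)

Row-insert the values π_1, π_2, … into P one at a time, bumping the leftmost entry strictly greater than the inserted value down to the next row. The recording tableau Q records, in position (i, j), the step at which that cell was added to P.
  Insert 4 (step 1): P = [4];  Q = [1]
  Insert 6 (step 2): P = [4, 6];  Q = [1, 2]
  Insert 8 (step 3): P = [4, 6, 8];  Q = [1, 2, 3]
  Insert 2 (step 4): P = [2, 6, 8] / [4];  Q = [1, 2, 3] / [4]
  Insert 5 (step 5): P = [2, 5, 8] / [4, 6];  Q = [1, 2, 3] / [4, 5]
  Insert 9 (step 6): P = [2, 5, 8, 9] / [4, 6];  Q = [1, 2, 3, 6] / [4, 5]
  Insert 3 (step 7): P = [2, 3, 8, 9] / [4, 5] / [6];  Q = [1, 2, 3, 6] / [4, 5] / [7]
  Insert 7 (step 8): P = [2, 3, 7, 9] / [4, 5, 8] / [6];  Q = [1, 2, 3, 6] / [4, 5, 8] / [7]
  Insert 1 (step 9): P = [1, 3, 7, 9] / [2, 5, 8] / [4] / [6];  Q = [1, 2, 3, 6] / [4, 5, 8] / [7] / [9]
Final shape: (4, 3, 1, 1).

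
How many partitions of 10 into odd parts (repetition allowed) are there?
p_odd(10) = 10

Partitions of 10 using only odd parts 1, 3, 5, …: 9+1, 7+3, 7+1+1+1, 5+5, 5+3+1+1, 5+1+1+1+1+1, 3+3+3+1, 3+3+1+1+1+1, 3+1+1+1+1+1+1+1, 1+1+1+1+1+1+1+1+1+1. There are 10. (Euler: this equals q(10), the number of distinct-part partitions.)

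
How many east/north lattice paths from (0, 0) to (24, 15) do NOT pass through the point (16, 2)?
Number of paths = 25109706690

Total paths from (0, 0) to (24, 15): C(39, 24) = 25140840660. Paths through (16, 2): (paths (0, 0) → (16, 2)) × (paths (16, 2) → (24, 15)) = C(18, 16) · C(21, 8) = 153 · 203490 = 31133970. Avoidance count = 25140840660 − 31133970 = 25109706690.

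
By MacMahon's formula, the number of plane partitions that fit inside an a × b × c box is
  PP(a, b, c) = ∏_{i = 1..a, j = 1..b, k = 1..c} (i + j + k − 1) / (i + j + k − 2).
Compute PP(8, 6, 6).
PP(8, 6, 6) = 469699956117392

Evaluate the triple product over i = 1..8, j = 1..6, k = 1..6. The factors are (2/1) · (3/2) · (4/3) · (5/4) · (6/5) · (7/6) · (3/2) · (4/3) · … (288 factors total). The numerators and denominators telescope so the product is an integer; carrying out the multiplication exactly gives PP(8, 6, 6) = 469699956117392.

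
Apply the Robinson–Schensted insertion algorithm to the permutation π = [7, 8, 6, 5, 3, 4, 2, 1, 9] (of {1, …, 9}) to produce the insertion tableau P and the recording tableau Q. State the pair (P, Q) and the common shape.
P = [1, 4, 9] / [2, 8] / [3] / [5] / [6] / [7];  Q = [1, 2, 9] / [3, 6] / [4] / [5] / [7] / [8];  common shape = (3, 2, 1, 1, 1, 1)

Row-insert the values π_1, π_2, … into P one at a time, bumping the leftmost entry strictly greater than the inserted value down to the next row. The recording tableau Q records, in position (i, j), the step at which that cell was added to P.
  Insert 7 (step 1): P = [7];  Q = [1]
  Insert 8 (step 2): P = [7, 8];  Q = [1, 2]
  Insert 6 (step 3): P = [6, 8] / [7];  Q = [1, 2] / [3]
  Insert 5 (step 4): P = [5, 8] / [6] / [7];  Q = [1, 2] / [3] / [4]
  Insert 3 (step 5): P = [3, 8] / [5] / [6] / [7];  Q = [1, 2] / [3] / [4] / [5]
  Insert 4 (step 6): P = [3, 4] / [5, 8] / [6] / [7];  Q = [1, 2] / [3, 6] / [4] / [5]
  Insert 2 (step 7): P = [2, 4] / [3, 8] / [5] / [6] / [7];  Q = [1, 2] / [3, 6] / [4] / [5] / [7]
  Insert 1 (step 8): P = [1, 4] / [2, 8] / [3] / [5] / [6] / [7];  Q = [1, 2] / [3, 6] / [4] / [5] / [7] / [8]
  Insert 9 (step 9): P = [1, 4, 9] / [2, 8] / [3] / [5] / [6] / [7];  Q = [1, 2, 9] / [3, 6] / [4] / [5] / [7] / [8]
Final shape: (3, 2, 1, 1, 1, 1).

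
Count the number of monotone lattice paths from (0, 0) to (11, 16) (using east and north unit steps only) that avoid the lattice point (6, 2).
Number of paths = 12712311

Total paths from (0, 0) to (11, 16): C(27, 11) = 13037895. Paths through (6, 2): (paths (0, 0) → (6, 2)) × (paths (6, 2) → (11, 16)) = C(8, 6) · C(19, 5) = 28 · 11628 = 325584. Avoidance count = 13037895 − 325584 = 12712311.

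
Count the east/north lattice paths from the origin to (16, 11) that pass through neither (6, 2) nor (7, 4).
Number of paths = 7637071

Inclusion–exclusion. Total paths: C(27, 16) = 13037895. Through P₁: C(8, 6)·C(19, 10) = 2586584. Through P₂: C(11, 7)·C(16, 9) = 3775200. Since P₁ is strictly southwest of P₂, a monotone path through both must visit P₁ then P₂; paths through both = C(8, 6)·C(3, 1)·C(16, 9) = 960960. Avoid both = 13037895 − 2586584 − 3775200 + 960960 = 7637071.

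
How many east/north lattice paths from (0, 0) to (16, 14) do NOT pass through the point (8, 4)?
Number of paths = 123762465

Total paths from (0, 0) to (16, 14): C(30, 16) = 145422675. Paths through (8, 4): (paths (0, 0) → (8, 4)) × (paths (8, 4) → (16, 14)) = C(12, 8) · C(18, 8) = 495 · 43758 = 21660210. Avoidance count = 145422675 − 21660210 = 123762465.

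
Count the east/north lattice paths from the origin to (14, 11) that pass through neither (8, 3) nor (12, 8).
Number of paths = 2910105

Inclusion–exclusion. Total paths: C(25, 14) = 4457400. Through P₁: C(11, 8)·C(14, 6) = 495495. Through P₂: C(20, 12)·C(5, 2) = 1259700. Since P₁ is strictly southwest of P₂, a monotone path through both must visit P₁ then P₂; paths through both = C(11, 8)·C(9, 4)·C(5, 2) = 207900. Avoid both = 4457400 − 495495 − 1259700 + 207900 = 2910105.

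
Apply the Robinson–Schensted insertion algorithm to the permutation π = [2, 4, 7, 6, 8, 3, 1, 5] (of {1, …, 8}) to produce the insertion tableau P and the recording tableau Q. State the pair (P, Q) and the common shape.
P = [1, 3, 5, 8] / [2, 6] / [4] / [7];  Q = [1, 2, 3, 5] / [4, 8] / [6] / [7];  common shape = (4, 2, 1, 1)

Row-insert the values π_1, π_2, … into P one at a time, bumping the leftmost entry strictly greater than the inserted value down to the next row. The recording tableau Q records, in position (i, j), the step at which that cell was added to P.
  Insert 2 (step 1): P = [2];  Q = [1]
  Insert 4 (step 2): P = [2, 4];  Q = [1, 2]
  Insert 7 (step 3): P = [2, 4, 7];  Q = [1, 2, 3]
  Insert 6 (step 4): P = [2, 4, 6] / [7];  Q = [1, 2, 3] / [4]
  Insert 8 (step 5): P = [2, 4, 6, 8] / [7];  Q = [1, 2, 3, 5] / [4]
  Insert 3 (step 6): P = [2, 3, 6, 8] / [4] / [7];  Q = [1, 2, 3, 5] / [4] / [6]
  Insert 1 (step 7): P = [1, 3, 6, 8] / [2] / [4] / [7];  Q = [1, 2, 3, 5] / [4] / [6] / [7]
  Insert 5 (step 8): P = [1, 3, 5, 8] / [2, 6] / [4] / [7];  Q = [1, 2, 3, 5] / [4, 8] / [6] / [7]
Final shape: (4, 2, 1, 1).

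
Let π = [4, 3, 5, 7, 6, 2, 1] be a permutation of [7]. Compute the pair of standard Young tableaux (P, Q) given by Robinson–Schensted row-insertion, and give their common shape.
P = [1, 5, 6] / [2, 7] / [3] / [4];  Q = [1, 3, 4] / [2, 5] / [6] / [7];  common shape = (3, 2, 1, 1)

Row-insert the values π_1, π_2, … into P one at a time, bumping the leftmost entry strictly greater than the inserted value down to the next row. The recording tableau Q records, in position (i, j), the step at which that cell was added to P.
  Insert 4 (step 1): P = [4];  Q = [1]
  Insert 3 (step 2): P = [3] / [4];  Q = [1] / [2]
  Insert 5 (step 3): P = [3, 5] / [4];  Q = [1, 3] / [2]
  Insert 7 (step 4): P = [3, 5, 7] / [4];  Q = [1, 3, 4] / [2]
  Insert 6 (step 5): P = [3, 5, 6] / [4, 7];  Q = [1, 3, 4] / [2, 5]
  Insert 2 (step 6): P = [2, 5, 6] / [3, 7] / [4];  Q = [1, 3, 4] / [2, 5] / [6]
  Insert 1 (step 7): P = [1, 5, 6] / [2, 7] / [3] / [4];  Q = [1, 3, 4] / [2, 5] / [6] / [7]
Final shape: (3, 2, 1, 1).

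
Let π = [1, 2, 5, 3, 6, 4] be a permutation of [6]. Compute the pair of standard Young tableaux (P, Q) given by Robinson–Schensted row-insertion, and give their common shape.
P = [1, 2, 3, 4] / [5, 6];  Q = [1, 2, 3, 5] / [4, 6];  common shape = (4, 2)

Row-insert the values π_1, π_2, … into P one at a time, bumping the leftmost entry strictly greater than the inserted value down to the next row. The recording tableau Q records, in position (i, j), the step at which that cell was added to P.
  Insert 1 (step 1): P = [1];  Q = [1]
  Insert 2 (step 2): P = [1, 2];  Q = [1, 2]
  Insert 5 (step 3): P = [1, 2, 5];  Q = [1, 2, 3]
  Insert 3 (step 4): P = [1, 2, 3] / [5];  Q = [1, 2, 3] / [4]
  Insert 6 (step 5): P = [1, 2, 3, 6] / [5];  Q = [1, 2, 3, 5] / [4]
  Insert 4 (step 6): P = [1, 2, 3, 4] / [5, 6];  Q = [1, 2, 3, 5] / [4, 6]
Final shape: (4, 2).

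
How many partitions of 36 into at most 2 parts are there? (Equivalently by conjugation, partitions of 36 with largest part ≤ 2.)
p(36, parts ≤ 2) = 19

Use the recurrence p(n, m) = p(n, m−1) + p(n−m, m): either the largest part is < m (count p(n, m−1)) or the largest part is exactly m (remove one copy of m, count p(n−m, m)). With p(0, ·) = 1 this gives p(36, parts ≤ 2) = 19. (By conjugating Young diagrams, this also counts partitions of 36 into at most 2 parts.)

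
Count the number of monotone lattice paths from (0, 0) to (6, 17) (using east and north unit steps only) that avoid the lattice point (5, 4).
Number of paths = 99183

Total paths from (0, 0) to (6, 17): C(23, 6) = 100947. Paths through (5, 4): (paths (0, 0) → (5, 4)) × (paths (5, 4) → (6, 17)) = C(9, 5) · C(14, 1) = 126 · 14 = 1764. Avoidance count = 100947 − 1764 = 99183.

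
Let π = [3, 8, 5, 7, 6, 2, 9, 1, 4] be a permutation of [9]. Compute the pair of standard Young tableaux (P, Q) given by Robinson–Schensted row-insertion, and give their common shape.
P = [1, 4, 6, 9] / [2, 5] / [3] / [7] / [8];  Q = [1, 2, 4, 7] / [3, 9] / [5] / [6] / [8];  common shape = (4, 2, 1, 1, 1)

Row-insert the values π_1, π_2, … into P one at a time, bumping the leftmost entry strictly greater than the inserted value down to the next row. The recording tableau Q records, in position (i, j), the step at which that cell was added to P.
  Insert 3 (step 1): P = [3];  Q = [1]
  Insert 8 (step 2): P = [3, 8];  Q = [1, 2]
  Insert 5 (step 3): P = [3, 5] / [8];  Q = [1, 2] / [3]
  Insert 7 (step 4): P = [3, 5, 7] / [8];  Q = [1, 2, 4] / [3]
  Insert 6 (step 5): P = [3, 5, 6] / [7] / [8];  Q = [1, 2, 4] / [3] / [5]
  Insert 2 (step 6): P = [2, 5, 6] / [3] / [7] / [8];  Q = [1, 2, 4] / [3] / [5] / [6]
  Insert 9 (step 7): P = [2, 5, 6, 9] / [3] / [7] / [8];  Q = [1, 2, 4, 7] / [3] / [5] / [6]
  Insert 1 (step 8): P = [1, 5, 6, 9] / [2] / [3] / [7] / [8];  Q = [1, 2, 4, 7] / [3] / [5] / [6] / [8]
  Insert 4 (step 9): P = [1, 4, 6, 9] / [2, 5] / [3] / [7] / [8];  Q = [1, 2, 4, 7] / [3, 9] / [5] / [6] / [8]
Final shape: (4, 2, 1, 1, 1).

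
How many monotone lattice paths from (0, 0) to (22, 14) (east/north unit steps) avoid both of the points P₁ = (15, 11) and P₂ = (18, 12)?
Number of paths = 2035329225

Inclusion–exclusion. Total paths: C(36, 22) = 3796297200. Through P₁: C(26, 15)·C(10, 7) = 927139200. Through P₂: C(30, 18)·C(6, 4) = 1297398375. Since P₁ is strictly southwest of P₂, a monotone path through both must visit P₁ then P₂; paths through both = C(26, 15)·C(4, 3)·C(6, 4) = 463569600. Avoid both = 3796297200 − 927139200 − 1297398375 + 463569600 = 2035329225.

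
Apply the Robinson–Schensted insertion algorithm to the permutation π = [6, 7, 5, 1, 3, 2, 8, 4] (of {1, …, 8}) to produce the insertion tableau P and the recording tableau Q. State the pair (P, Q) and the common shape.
P = [1, 2, 4] / [3, 7, 8] / [5] / [6];  Q = [1, 2, 7] / [3, 5, 8] / [4] / [6];  common shape = (3, 3, 1, 1)

Row-insert the values π_1, π_2, … into P one at a time, bumping the leftmost entry strictly greater than the inserted value down to the next row. The recording tableau Q records, in position (i, j), the step at which that cell was added to P.
  Insert 6 (step 1): P = [6];  Q = [1]
  Insert 7 (step 2): P = [6, 7];  Q = [1, 2]
  Insert 5 (step 3): P = [5, 7] / [6];  Q = [1, 2] / [3]
  Insert 1 (step 4): P = [1, 7] / [5] / [6];  Q = [1, 2] / [3] / [4]
  Insert 3 (step 5): P = [1, 3] / [5, 7] / [6];  Q = [1, 2] / [3, 5] / [4]
  Insert 2 (step 6): P = [1, 2] / [3, 7] / [5] / [6];  Q = [1, 2] / [3, 5] / [4] / [6]
  Insert 8 (step 7): P = [1, 2, 8] / [3, 7] / [5] / [6];  Q = [1, 2, 7] / [3, 5] / [4] / [6]
  Insert 4 (step 8): P = [1, 2, 4] / [3, 7, 8] / [5] / [6];  Q = [1, 2, 7] / [3, 5, 8] / [4] / [6]
Final shape: (3, 3, 1, 1).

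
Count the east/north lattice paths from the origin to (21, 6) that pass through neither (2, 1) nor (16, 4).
Number of paths = 109593

Inclusion–exclusion. Total paths: C(27, 21) = 296010. Through P₁: C(3, 2)·C(24, 19) = 127512. Through P₂: C(20, 16)·C(7, 5) = 101745. Since P₁ is strictly southwest of P₂, a monotone path through both must visit P₁ then P₂; paths through both = C(3, 2)·C(17, 14)·C(7, 5) = 42840. Avoid both = 296010 − 127512 − 101745 + 42840 = 109593.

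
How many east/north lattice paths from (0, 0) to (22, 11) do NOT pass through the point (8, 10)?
Number of paths = 192880350

Total paths from (0, 0) to (22, 11): C(33, 22) = 193536720. Paths through (8, 10): (paths (0, 0) → (8, 10)) × (paths (8, 10) → (22, 11)) = C(18, 8) · C(15, 14) = 43758 · 15 = 656370. Avoidance count = 193536720 − 656370 = 192880350.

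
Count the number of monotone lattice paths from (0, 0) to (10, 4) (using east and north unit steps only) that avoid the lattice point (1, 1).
Number of paths = 561

Total paths from (0, 0) to (10, 4): C(14, 10) = 1001. Paths through (1, 1): (paths (0, 0) → (1, 1)) × (paths (1, 1) → (10, 4)) = C(2, 1) · C(12, 9) = 2 · 220 = 440. Avoidance count = 1001 − 440 = 561.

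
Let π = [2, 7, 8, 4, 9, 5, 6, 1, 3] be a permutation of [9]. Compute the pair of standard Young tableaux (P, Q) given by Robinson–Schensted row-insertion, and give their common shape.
P = [1, 3, 5, 6] / [2, 4, 9] / [7, 8];  Q = [1, 2, 3, 5] / [4, 6, 7] / [8, 9];  common shape = (4, 3, 2)

Row-insert the values π_1, π_2, … into P one at a time, bumping the leftmost entry strictly greater than the inserted value down to the next row. The recording tableau Q records, in position (i, j), the step at which that cell was added to P.
  Insert 2 (step 1): P = [2];  Q = [1]
  Insert 7 (step 2): P = [2, 7];  Q = [1, 2]
  Insert 8 (step 3): P = [2, 7, 8];  Q = [1, 2, 3]
  Insert 4 (step 4): P = [2, 4, 8] / [7];  Q = [1, 2, 3] / [4]
  Insert 9 (step 5): P = [2, 4, 8, 9] / [7];  Q = [1, 2, 3, 5] / [4]
  Insert 5 (step 6): P = [2, 4, 5, 9] / [7, 8];  Q = [1, 2, 3, 5] / [4, 6]
  Insert 6 (step 7): P = [2, 4, 5, 6] / [7, 8, 9];  Q = [1, 2, 3, 5] / [4, 6, 7]
  Insert 1 (step 8): P = [1, 4, 5, 6] / [2, 8, 9] / [7];  Q = [1, 2, 3, 5] / [4, 6, 7] / [8]
  Insert 3 (step 9): P = [1, 3, 5, 6] / [2, 4, 9] / [7, 8];  Q = [1, 2, 3, 5] / [4, 6, 7] / [8, 9]
Final shape: (4, 3, 2).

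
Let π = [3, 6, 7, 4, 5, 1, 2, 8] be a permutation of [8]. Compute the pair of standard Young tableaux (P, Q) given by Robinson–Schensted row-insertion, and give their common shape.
P = [1, 2, 5, 8] / [3, 4] / [6, 7];  Q = [1, 2, 3, 8] / [4, 5] / [6, 7];  common shape = (4, 2, 2)

Row-insert the values π_1, π_2, … into P one at a time, bumping the leftmost entry strictly greater than the inserted value down to the next row. The recording tableau Q records, in position (i, j), the step at which that cell was added to P.
  Insert 3 (step 1): P = [3];  Q = [1]
  Insert 6 (step 2): P = [3, 6];  Q = [1, 2]
  Insert 7 (step 3): P = [3, 6, 7];  Q = [1, 2, 3]
  Insert 4 (step 4): P = [3, 4, 7] / [6];  Q = [1, 2, 3] / [4]
  Insert 5 (step 5): P = [3, 4, 5] / [6, 7];  Q = [1, 2, 3] / [4, 5]
  Insert 1 (step 6): P = [1, 4, 5] / [3, 7] / [6];  Q = [1, 2, 3] / [4, 5] / [6]
  Insert 2 (step 7): P = [1, 2, 5] / [3, 4] / [6, 7];  Q = [1, 2, 3] / [4, 5] / [6, 7]
  Insert 8 (step 8): P = [1, 2, 5, 8] / [3, 4] / [6, 7];  Q = [1, 2, 3, 8] / [4, 5] / [6, 7]
Final shape: (4, 2, 2).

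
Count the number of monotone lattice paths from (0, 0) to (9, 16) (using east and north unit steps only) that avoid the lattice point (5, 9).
Number of paths = 1382315

Total paths from (0, 0) to (9, 16): C(25, 9) = 2042975. Paths through (5, 9): (paths (0, 0) → (5, 9)) × (paths (5, 9) → (9, 16)) = C(14, 5) · C(11, 4) = 2002 · 330 = 660660. Avoidance count = 2042975 − 660660 = 1382315.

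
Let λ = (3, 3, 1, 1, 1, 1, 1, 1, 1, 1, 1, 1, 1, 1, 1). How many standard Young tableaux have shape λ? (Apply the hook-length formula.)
# SYT of shape (3, 3, 1, 1, 1, 1, 1, 1, 1, 1, 1, 1, 1, 1, 1) = 5985

Hook-length formula: f^λ = n! / Π hook(c), product over all cells c of the Young diagram. For λ = (3, 3, 1, 1, 1, 1, 1, 1, 1, 1, 1, 1, 1, 1, 1), n = 19 boxes. Hook lengths by row (left-to-right, top-to-bottom): [17, 3, 2]; [16, 2, 1]; [13]; [12]; [11]; [10]; [9]; [8]; [7]; [6]; [5]; [4]; [3]; [2]; [1]. Product of hooks = 20324995891200. So f^λ = 19! / 20324995891200 = 121645100408832000 / 20324995891200 = 5985.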